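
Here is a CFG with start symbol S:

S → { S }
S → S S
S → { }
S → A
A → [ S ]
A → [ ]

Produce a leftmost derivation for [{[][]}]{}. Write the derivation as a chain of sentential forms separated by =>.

S=>SS=>AS=>[S]S=>[{S}]S=>[{SS}]S=>[{AS}]S=>[{[]S}]S=>[{[]A}]S=>[{[][]}]S=>[{[][]}]{}

S => SS   [S → S S]
SS => AS   [S → A]
AS => [S]S   [A → [ S ]]
[S]S => [{S}]S   [S → { S }]
[{S}]S => [{SS}]S   [S → S S]
[{SS}]S => [{AS}]S   [S → A]
[{AS}]S => [{[]S}]S   [A → [ ]]
[{[]S}]S => [{[]A}]S   [S → A]
[{[]A}]S => [{[][]}]S   [A → [ ]]
[{[][]}]S => [{[][]}]{}   [S → { }]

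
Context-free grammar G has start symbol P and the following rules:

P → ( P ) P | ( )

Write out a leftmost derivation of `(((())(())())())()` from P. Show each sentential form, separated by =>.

P => (P)P => ((P)P)P => (((P)P)P)P => (((())P)P)P => (((())(P)P)P)P => (((())(())P)P)P => (((())(())())P)P => (((())(())())())P => (((())(())())())()

P => (P)P   [P → ( P ) P]
(P)P => ((P)P)P   [P → ( P ) P]
((P)P)P => (((P)P)P)P   [P → ( P ) P]
(((P)P)P)P => (((())P)P)P   [P → ( )]
(((())P)P)P => (((())(P)P)P)P   [P → ( P ) P]
(((())(P)P)P)P => (((())(())P)P)P   [P → ( )]
(((())(())P)P)P => (((())(())())P)P   [P → ( )]
(((())(())())P)P => (((())(())())())P   [P → ( )]
(((())(())())())P => (((())(())())())()   [P → ( )]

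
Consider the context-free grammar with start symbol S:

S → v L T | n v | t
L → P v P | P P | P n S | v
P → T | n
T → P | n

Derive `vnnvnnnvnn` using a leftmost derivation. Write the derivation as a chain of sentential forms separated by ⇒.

S ⇒ vLT   [S → v L T]
vLT ⇒ vPnST   [L → P n S]
vPnST ⇒ vnnST   [P → n]
vnnST ⇒ vnnvLTT   [S → v L T]
vnnvLTT ⇒ vnnvPnSTT   [L → P n S]
vnnvPnSTT ⇒ vnnvTnSTT   [P → T]
vnnvTnSTT ⇒ vnnvnnSTT   [T → n]
vnnvnnSTT ⇒ vnnvnnnvTT   [S → n v]
vnnvnnnvTT ⇒ vnnvnnnvnT   [T → n]
vnnvnnnvnT ⇒ vnnvnnnvnn   [T → n]

S⇒vLT⇒vPnST⇒vnnST⇒vnnvLTT⇒vnnvPnSTT⇒vnnvTnSTT⇒vnnvnnSTT⇒vnnvnnnvTT⇒vnnvnnnvnT⇒vnnvnnnvnn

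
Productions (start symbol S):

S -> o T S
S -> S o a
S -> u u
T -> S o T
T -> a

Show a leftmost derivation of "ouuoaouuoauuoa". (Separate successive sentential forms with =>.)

S=>Soa=>oTSoa=>oSoTSoa=>oSoaoTSoa=>ouuoaoTSoa=>ouuoaoSoTSoa=>ouuoaouuoTSoa=>ouuoaouuoaSoa=>ouuoaouuoauuoa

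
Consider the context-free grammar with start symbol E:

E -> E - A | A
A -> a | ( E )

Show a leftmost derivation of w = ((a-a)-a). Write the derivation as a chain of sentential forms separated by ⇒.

E ⇒ A   [E -> A]
A ⇒ (E)   [A -> ( E )]
(E) ⇒ (E-A)   [E -> E - A]
(E-A) ⇒ (A-A)   [E -> A]
(A-A) ⇒ ((E)-A)   [A -> ( E )]
((E)-A) ⇒ ((E-A)-A)   [E -> E - A]
((E-A)-A) ⇒ ((A-A)-A)   [E -> A]
((A-A)-A) ⇒ ((a-A)-A)   [A -> a]
((a-A)-A) ⇒ ((a-a)-A)   [A -> a]
((a-a)-A) ⇒ ((a-a)-a)   [A -> a]

E ⇒ A ⇒ (E) ⇒ (E-A) ⇒ (A-A) ⇒ ((E)-A) ⇒ ((E-A)-A) ⇒ ((A-A)-A) ⇒ ((a-A)-A) ⇒ ((a-a)-A) ⇒ ((a-a)-a)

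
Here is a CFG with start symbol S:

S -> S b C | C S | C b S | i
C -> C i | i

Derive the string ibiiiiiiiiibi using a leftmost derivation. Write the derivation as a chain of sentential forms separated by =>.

S=>CbS=>ibS=>ibSbC=>ibCSbC=>ibCiSbC=>ibCiiSbC=>ibCiiiSbC=>ibCiiiiSbC=>ibCiiiiiSbC=>ibCiiiiiiSbC=>ibCiiiiiiiSbC=>ibiiiiiiiiSbC=>ibiiiiiiiiibC=>ibiiiiiiiiibi

S => CbS   [S -> C b S]
CbS => ibS   [C -> i]
ibS => ibSbC   [S -> S b C]
ibSbC => ibCSbC   [S -> C S]
ibCSbC => ibCiSbC   [C -> C i]
ibCiSbC => ibCiiSbC   [C -> C i]
ibCiiSbC => ibCiiiSbC   [C -> C i]
ibCiiiSbC => ibCiiiiSbC   [C -> C i]
ibCiiiiSbC => ibCiiiiiSbC   [C -> C i]
ibCiiiiiSbC => ibCiiiiiiSbC   [C -> C i]
ibCiiiiiiSbC => ibCiiiiiiiSbC   [C -> C i]
ibCiiiiiiiSbC => ibiiiiiiiiSbC   [C -> i]
ibiiiiiiiiSbC => ibiiiiiiiiibC   [S -> i]
ibiiiiiiiiibC => ibiiiiiiiiibi   [C -> i]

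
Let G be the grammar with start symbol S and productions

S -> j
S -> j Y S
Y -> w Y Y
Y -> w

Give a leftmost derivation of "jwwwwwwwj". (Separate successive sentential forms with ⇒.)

S ⇒ jYS ⇒ jwYYS ⇒ jwwYYYS ⇒ jwwwYYYYS ⇒ jwwwwYYYS ⇒ jwwwwwYYS ⇒ jwwwwwwYS ⇒ jwwwwwwwS ⇒ jwwwwwwwj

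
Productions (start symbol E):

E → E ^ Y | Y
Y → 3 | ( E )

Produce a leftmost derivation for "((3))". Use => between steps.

E => Y   [E → Y]
Y => (E)   [Y → ( E )]
(E) => (Y)   [E → Y]
(Y) => ((E))   [Y → ( E )]
((E)) => ((Y))   [E → Y]
((Y)) => ((3))   [Y → 3]

E => Y => (E) => (Y) => ((E)) => ((Y)) => ((3))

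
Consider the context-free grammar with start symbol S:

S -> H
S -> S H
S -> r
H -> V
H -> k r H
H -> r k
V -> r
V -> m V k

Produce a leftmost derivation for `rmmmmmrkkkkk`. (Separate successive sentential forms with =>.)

S => SH   [S -> S H]
SH => rH   [S -> r]
rH => rV   [H -> V]
rV => rmVk   [V -> m V k]
rmVk => rmmVkk   [V -> m V k]
rmmVkk => rmmmVkkk   [V -> m V k]
rmmmVkkk => rmmmmVkkkk   [V -> m V k]
rmmmmVkkkk => rmmmmmVkkkkk   [V -> m V k]
rmmmmmVkkkkk => rmmmmmrkkkkk   [V -> r]

S=>SH=>rH=>rV=>rmVk=>rmmVkk=>rmmmVkkk=>rmmmmVkkkk=>rmmmmmVkkkkk=>rmmmmmrkkkkk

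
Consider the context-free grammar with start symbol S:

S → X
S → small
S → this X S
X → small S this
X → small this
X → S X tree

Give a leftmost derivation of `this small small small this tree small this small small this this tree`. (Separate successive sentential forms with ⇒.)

S ⇒ this X S   [S → this X S]
this X S ⇒ this S X tree S   [X → S X tree]
this S X tree S ⇒ this small X tree S   [S → small]
this small X tree S ⇒ this small small S this tree S   [X → small S this]
this small small S this tree S ⇒ this small small small this tree S   [S → small]
this small small small this tree S ⇒ this small small small this tree X   [S → X]
this small small small this tree X ⇒ this small small small this tree S X tree   [X → S X tree]
this small small small this tree S X tree ⇒ this small small small this tree X X tree   [S → X]
this small small small this tree X X tree ⇒ this small small small this tree small this X tree   [X → small this]
this small small small this tree small this X tree ⇒ this small small small this tree small this small S this tree   [X → small S this]
this small small small this tree small this small S this tree ⇒ this small small small this tree small this small X this tree   [S → X]
this small small small this tree small this small X this tree ⇒ this small small small this tree small this small small this this tree   [X → small this]

S ⇒ this X S ⇒ this S X tree S ⇒ this small X tree S ⇒ this small small S this tree S ⇒ this small small small this tree S ⇒ this small small small this tree X ⇒ this small small small this tree S X tree ⇒ this small small small this tree X X tree ⇒ this small small small this tree small this X tree ⇒ this small small small this tree small this small S this tree ⇒ this small small small this tree small this small X this tree ⇒ this small small small this tree small this small small this this tree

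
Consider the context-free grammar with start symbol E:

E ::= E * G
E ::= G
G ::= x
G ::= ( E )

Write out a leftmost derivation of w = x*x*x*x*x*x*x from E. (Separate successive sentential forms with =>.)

E => E*G => E*G*G => E*G*G*G => E*G*G*G*G => E*G*G*G*G*G => E*G*G*G*G*G*G => G*G*G*G*G*G*G => x*G*G*G*G*G*G => x*x*G*G*G*G*G => x*x*x*G*G*G*G => x*x*x*x*G*G*G => x*x*x*x*x*G*G => x*x*x*x*x*x*G => x*x*x*x*x*x*x

E => E*G   [E ::= E * G]
E*G => E*G*G   [E ::= E * G]
E*G*G => E*G*G*G   [E ::= E * G]
E*G*G*G => E*G*G*G*G   [E ::= E * G]
E*G*G*G*G => E*G*G*G*G*G   [E ::= E * G]
E*G*G*G*G*G => E*G*G*G*G*G*G   [E ::= E * G]
E*G*G*G*G*G*G => G*G*G*G*G*G*G   [E ::= G]
G*G*G*G*G*G*G => x*G*G*G*G*G*G   [G ::= x]
x*G*G*G*G*G*G => x*x*G*G*G*G*G   [G ::= x]
x*x*G*G*G*G*G => x*x*x*G*G*G*G   [G ::= x]
x*x*x*G*G*G*G => x*x*x*x*G*G*G   [G ::= x]
x*x*x*x*G*G*G => x*x*x*x*x*G*G   [G ::= x]
x*x*x*x*x*G*G => x*x*x*x*x*x*G   [G ::= x]
x*x*x*x*x*x*G => x*x*x*x*x*x*x   [G ::= x]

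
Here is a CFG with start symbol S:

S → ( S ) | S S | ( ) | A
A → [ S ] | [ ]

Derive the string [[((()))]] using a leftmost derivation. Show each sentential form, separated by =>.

S => A   [S → A]
A => [S]   [A → [ S ]]
[S] => [A]   [S → A]
[A] => [[S]]   [A → [ S ]]
[[S]] => [[(S)]]   [S → ( S )]
[[(S)]] => [[((S))]]   [S → ( S )]
[[((S))]] => [[((()))]]   [S → ( )]

S => A => [S] => [A] => [[S]] => [[(S)]] => [[((S))]] => [[((()))]]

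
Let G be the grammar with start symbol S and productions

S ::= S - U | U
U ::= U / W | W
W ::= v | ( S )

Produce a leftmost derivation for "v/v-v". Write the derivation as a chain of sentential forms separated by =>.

S => S-U => U-U => U/W-U => W/W-U => v/W-U => v/v-U => v/v-W => v/v-v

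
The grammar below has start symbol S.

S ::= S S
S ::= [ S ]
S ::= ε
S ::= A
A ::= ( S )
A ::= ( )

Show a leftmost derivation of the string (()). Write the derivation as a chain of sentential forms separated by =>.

S => SS => AS => (S)S => (SS)S => (AS)S => ((S)S)S => (()S)S => (())S => (())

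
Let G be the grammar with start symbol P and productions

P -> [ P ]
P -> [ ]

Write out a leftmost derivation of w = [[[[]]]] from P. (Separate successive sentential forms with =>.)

P => [P] => [[P]] => [[[P]]] => [[[[]]]]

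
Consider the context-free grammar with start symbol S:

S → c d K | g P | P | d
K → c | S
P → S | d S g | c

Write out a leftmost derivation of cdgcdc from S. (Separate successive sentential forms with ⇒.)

S⇒cdK⇒cdS⇒cdgP⇒cdgS⇒cdgcdK⇒cdgcdS⇒cdgcdP⇒cdgcdc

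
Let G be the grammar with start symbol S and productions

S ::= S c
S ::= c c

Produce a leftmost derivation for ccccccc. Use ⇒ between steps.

S⇒Sc⇒Scc⇒Sccc⇒Scccc⇒Sccccc⇒ccccccc

S ⇒ Sc   [S ::= S c]
Sc ⇒ Scc   [S ::= S c]
Scc ⇒ Sccc   [S ::= S c]
Sccc ⇒ Scccc   [S ::= S c]
Scccc ⇒ Sccccc   [S ::= S c]
Sccccc ⇒ ccccccc   [S ::= c c]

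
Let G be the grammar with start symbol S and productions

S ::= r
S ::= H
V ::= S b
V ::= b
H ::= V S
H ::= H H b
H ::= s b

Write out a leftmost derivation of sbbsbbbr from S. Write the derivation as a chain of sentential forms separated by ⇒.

S ⇒ H   [S ::= H]
H ⇒ VS   [H ::= V S]
VS ⇒ SbS   [V ::= S b]
SbS ⇒ HbS   [S ::= H]
HbS ⇒ HHbbS   [H ::= H H b]
HHbbS ⇒ sbHbbS   [H ::= s b]
sbHbbS ⇒ sbVSbbS   [H ::= V S]
sbVSbbS ⇒ sbbSbbS   [V ::= b]
sbbSbbS ⇒ sbbHbbS   [S ::= H]
sbbHbbS ⇒ sbbsbbbS   [H ::= s b]
sbbsbbbS ⇒ sbbsbbbr   [S ::= r]

S⇒H⇒VS⇒SbS⇒HbS⇒HHbbS⇒sbHbbS⇒sbVSbbS⇒sbbSbbS⇒sbbHbbS⇒sbbsbbbS⇒sbbsbbbr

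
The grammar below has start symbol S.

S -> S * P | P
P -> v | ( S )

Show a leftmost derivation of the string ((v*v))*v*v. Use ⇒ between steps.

S ⇒ S*P   [S -> S * P]
S*P ⇒ S*P*P   [S -> S * P]
S*P*P ⇒ P*P*P   [S -> P]
P*P*P ⇒ (S)*P*P   [P -> ( S )]
(S)*P*P ⇒ (P)*P*P   [S -> P]
(P)*P*P ⇒ ((S))*P*P   [P -> ( S )]
((S))*P*P ⇒ ((S*P))*P*P   [S -> S * P]
((S*P))*P*P ⇒ ((P*P))*P*P   [S -> P]
((P*P))*P*P ⇒ ((v*P))*P*P   [P -> v]
((v*P))*P*P ⇒ ((v*v))*P*P   [P -> v]
((v*v))*P*P ⇒ ((v*v))*v*P   [P -> v]
((v*v))*v*P ⇒ ((v*v))*v*v   [P -> v]

S ⇒ S*P ⇒ S*P*P ⇒ P*P*P ⇒ (S)*P*P ⇒ (P)*P*P ⇒ ((S))*P*P ⇒ ((S*P))*P*P ⇒ ((P*P))*P*P ⇒ ((v*P))*P*P ⇒ ((v*v))*P*P ⇒ ((v*v))*v*P ⇒ ((v*v))*v*v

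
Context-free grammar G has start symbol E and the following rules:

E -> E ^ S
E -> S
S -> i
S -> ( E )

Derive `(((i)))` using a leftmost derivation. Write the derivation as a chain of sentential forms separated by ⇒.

E ⇒ S ⇒ (E) ⇒ (S) ⇒ ((E)) ⇒ ((S)) ⇒ (((E))) ⇒ (((S))) ⇒ (((i)))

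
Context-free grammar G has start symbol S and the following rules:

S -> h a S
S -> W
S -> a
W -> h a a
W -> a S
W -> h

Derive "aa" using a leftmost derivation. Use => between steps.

S => W   [S -> W]
W => aS   [W -> a S]
aS => aa   [S -> a]

S => W => aS => aa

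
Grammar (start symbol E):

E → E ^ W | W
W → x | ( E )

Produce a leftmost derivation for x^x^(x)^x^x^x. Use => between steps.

E => E^W   [E → E ^ W]
E^W => E^W^W   [E → E ^ W]
E^W^W => E^W^W^W   [E → E ^ W]
E^W^W^W => E^W^W^W^W   [E → E ^ W]
E^W^W^W^W => E^W^W^W^W^W   [E → E ^ W]
E^W^W^W^W^W => W^W^W^W^W^W   [E → W]
W^W^W^W^W^W => x^W^W^W^W^W   [W → x]
x^W^W^W^W^W => x^x^W^W^W^W   [W → x]
x^x^W^W^W^W => x^x^(E)^W^W^W   [W → ( E )]
x^x^(E)^W^W^W => x^x^(W)^W^W^W   [E → W]
x^x^(W)^W^W^W => x^x^(x)^W^W^W   [W → x]
x^x^(x)^W^W^W => x^x^(x)^x^W^W   [W → x]
x^x^(x)^x^W^W => x^x^(x)^x^x^W   [W → x]
x^x^(x)^x^x^W => x^x^(x)^x^x^x   [W → x]

E => E^W => E^W^W => E^W^W^W => E^W^W^W^W => E^W^W^W^W^W => W^W^W^W^W^W => x^W^W^W^W^W => x^x^W^W^W^W => x^x^(E)^W^W^W => x^x^(W)^W^W^W => x^x^(x)^W^W^W => x^x^(x)^x^W^W => x^x^(x)^x^x^W => x^x^(x)^x^x^x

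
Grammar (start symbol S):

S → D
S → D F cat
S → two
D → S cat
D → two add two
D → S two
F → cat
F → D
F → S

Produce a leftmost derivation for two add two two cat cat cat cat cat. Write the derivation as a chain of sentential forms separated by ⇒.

S ⇒ D F cat ⇒ S cat F cat ⇒ D F cat cat F cat ⇒ two add two F cat cat F cat ⇒ two add two S cat cat F cat ⇒ two add two D cat cat F cat ⇒ two add two S cat cat cat F cat ⇒ two add two two cat cat cat F cat ⇒ two add two two cat cat cat cat cat

S ⇒ D F cat   [S → D F cat]
D F cat ⇒ S cat F cat   [D → S cat]
S cat F cat ⇒ D F cat cat F cat   [S → D F cat]
D F cat cat F cat ⇒ two add two F cat cat F cat   [D → two add two]
two add two F cat cat F cat ⇒ two add two S cat cat F cat   [F → S]
two add two S cat cat F cat ⇒ two add two D cat cat F cat   [S → D]
two add two D cat cat F cat ⇒ two add two S cat cat cat F cat   [D → S cat]
two add two S cat cat cat F cat ⇒ two add two two cat cat cat F cat   [S → two]
two add two two cat cat cat F cat ⇒ two add two two cat cat cat cat cat   [F → cat]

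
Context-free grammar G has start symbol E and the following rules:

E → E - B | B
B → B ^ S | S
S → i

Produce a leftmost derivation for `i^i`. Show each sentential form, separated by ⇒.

E ⇒ B   [E → B]
B ⇒ B^S   [B → B ^ S]
B^S ⇒ S^S   [B → S]
S^S ⇒ i^S   [S → i]
i^S ⇒ i^i   [S → i]

E ⇒ B ⇒ B^S ⇒ S^S ⇒ i^S ⇒ i^i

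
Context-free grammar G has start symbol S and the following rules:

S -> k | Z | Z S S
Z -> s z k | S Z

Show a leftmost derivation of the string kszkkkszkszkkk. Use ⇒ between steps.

S ⇒ ZSS ⇒ SZSS ⇒ ZZSS ⇒ SZZSS ⇒ ZSSZZSS ⇒ SZSSZZSS ⇒ kZSSZZSS ⇒ kszkSSZZSS ⇒ kszkkSZZSS ⇒ kszkkkZZSS ⇒ kszkkkszkZSS ⇒ kszkkkszkszkSS ⇒ kszkkkszkszkkS ⇒ kszkkkszkszkkk

S ⇒ ZSS   [S -> Z S S]
ZSS ⇒ SZSS   [Z -> S Z]
SZSS ⇒ ZZSS   [S -> Z]
ZZSS ⇒ SZZSS   [Z -> S Z]
SZZSS ⇒ ZSSZZSS   [S -> Z S S]
ZSSZZSS ⇒ SZSSZZSS   [Z -> S Z]
SZSSZZSS ⇒ kZSSZZSS   [S -> k]
kZSSZZSS ⇒ kszkSSZZSS   [Z -> s z k]
kszkSSZZSS ⇒ kszkkSZZSS   [S -> k]
kszkkSZZSS ⇒ kszkkkZZSS   [S -> k]
kszkkkZZSS ⇒ kszkkkszkZSS   [Z -> s z k]
kszkkkszkZSS ⇒ kszkkkszkszkSS   [Z -> s z k]
kszkkkszkszkSS ⇒ kszkkkszkszkkS   [S -> k]
kszkkkszkszkkS ⇒ kszkkkszkszkkk   [S -> k]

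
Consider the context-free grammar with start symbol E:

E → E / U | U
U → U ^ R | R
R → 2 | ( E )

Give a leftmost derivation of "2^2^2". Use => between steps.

E => U   [E → U]
U => U^R   [U → U ^ R]
U^R => U^R^R   [U → U ^ R]
U^R^R => R^R^R   [U → R]
R^R^R => 2^R^R   [R → 2]
2^R^R => 2^2^R   [R → 2]
2^2^R => 2^2^2   [R → 2]

E => U => U^R => U^R^R => R^R^R => 2^R^R => 2^2^R => 2^2^2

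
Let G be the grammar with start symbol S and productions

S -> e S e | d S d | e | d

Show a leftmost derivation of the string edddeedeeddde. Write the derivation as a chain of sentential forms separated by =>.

S => eSe   [S -> e S e]
eSe => edSde   [S -> d S d]
edSde => eddSdde   [S -> d S d]
eddSdde => edddSddde   [S -> d S d]
edddSddde => edddeSeddde   [S -> e S e]
edddeSeddde => edddeeSeeddde   [S -> e S e]
edddeeSeeddde => edddeedeeddde   [S -> d]

S => eSe => edSde => eddSdde => edddSddde => edddeSeddde => edddeeSeeddde => edddeedeeddde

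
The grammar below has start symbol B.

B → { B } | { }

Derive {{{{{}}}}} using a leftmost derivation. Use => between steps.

B=>{B}=>{{B}}=>{{{B}}}=>{{{{B}}}}=>{{{{{}}}}}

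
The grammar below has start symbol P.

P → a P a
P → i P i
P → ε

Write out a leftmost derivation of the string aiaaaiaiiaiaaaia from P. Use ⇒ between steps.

P⇒aPa⇒aiPia⇒aiaPaia⇒aiaaPaaia⇒aiaaaPaaaia⇒aiaaaiPiaaaia⇒aiaaaiaPaiaaaia⇒aiaaaiaiPiaiaaaia⇒aiaaaiaiiaiaaaia

P ⇒ aPa   [P → a P a]
aPa ⇒ aiPia   [P → i P i]
aiPia ⇒ aiaPaia   [P → a P a]
aiaPaia ⇒ aiaaPaaia   [P → a P a]
aiaaPaaia ⇒ aiaaaPaaaia   [P → a P a]
aiaaaPaaaia ⇒ aiaaaiPiaaaia   [P → i P i]
aiaaaiPiaaaia ⇒ aiaaaiaPaiaaaia   [P → a P a]
aiaaaiaPaiaaaia ⇒ aiaaaiaiPiaiaaaia   [P → i P i]
aiaaaiaiPiaiaaaia ⇒ aiaaaiaiiaiaaaia   [P → ε]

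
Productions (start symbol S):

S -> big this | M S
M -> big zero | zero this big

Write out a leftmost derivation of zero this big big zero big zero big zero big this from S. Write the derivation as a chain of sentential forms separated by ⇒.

S ⇒ M S   [S -> M S]
M S ⇒ zero this big S   [M -> zero this big]
zero this big S ⇒ zero this big M S   [S -> M S]
zero this big M S ⇒ zero this big big zero S   [M -> big zero]
zero this big big zero S ⇒ zero this big big zero M S   [S -> M S]
zero this big big zero M S ⇒ zero this big big zero big zero S   [M -> big zero]
zero this big big zero big zero S ⇒ zero this big big zero big zero M S   [S -> M S]
zero this big big zero big zero M S ⇒ zero this big big zero big zero big zero S   [M -> big zero]
zero this big big zero big zero big zero S ⇒ zero this big big zero big zero big zero big this   [S -> big this]

S ⇒ M S ⇒ zero this big S ⇒ zero this big M S ⇒ zero this big big zero S ⇒ zero this big big zero M S ⇒ zero this big big zero big zero S ⇒ zero this big big zero big zero M S ⇒ zero this big big zero big zero big zero S ⇒ zero this big big zero big zero big zero big this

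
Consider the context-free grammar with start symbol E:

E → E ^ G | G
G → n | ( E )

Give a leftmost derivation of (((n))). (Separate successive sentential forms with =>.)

E => G   [E → G]
G => (E)   [G → ( E )]
(E) => (G)   [E → G]
(G) => ((E))   [G → ( E )]
((E)) => ((G))   [E → G]
((G)) => (((E)))   [G → ( E )]
(((E))) => (((G)))   [E → G]
(((G))) => (((n)))   [G → n]

E => G => (E) => (G) => ((E)) => ((G)) => (((E))) => (((G))) => (((n)))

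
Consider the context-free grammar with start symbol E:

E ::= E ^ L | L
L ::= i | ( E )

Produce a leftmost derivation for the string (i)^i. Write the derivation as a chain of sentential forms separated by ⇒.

E⇒E^L⇒L^L⇒(E)^L⇒(L)^L⇒(i)^L⇒(i)^i

E ⇒ E^L   [E ::= E ^ L]
E^L ⇒ L^L   [E ::= L]
L^L ⇒ (E)^L   [L ::= ( E )]
(E)^L ⇒ (L)^L   [E ::= L]
(L)^L ⇒ (i)^L   [L ::= i]
(i)^L ⇒ (i)^i   [L ::= i]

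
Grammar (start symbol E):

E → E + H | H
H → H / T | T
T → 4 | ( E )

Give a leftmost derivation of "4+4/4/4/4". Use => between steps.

E => E+H => H+H => T+H => 4+H => 4+H/T => 4+H/T/T => 4+H/T/T/T => 4+T/T/T/T => 4+4/T/T/T => 4+4/4/T/T => 4+4/4/4/T => 4+4/4/4/4

E => E+H   [E → E + H]
E+H => H+H   [E → H]
H+H => T+H   [H → T]
T+H => 4+H   [T → 4]
4+H => 4+H/T   [H → H / T]
4+H/T => 4+H/T/T   [H → H / T]
4+H/T/T => 4+H/T/T/T   [H → H / T]
4+H/T/T/T => 4+T/T/T/T   [H → T]
4+T/T/T/T => 4+4/T/T/T   [T → 4]
4+4/T/T/T => 4+4/4/T/T   [T → 4]
4+4/4/T/T => 4+4/4/4/T   [T → 4]
4+4/4/4/T => 4+4/4/4/4   [T → 4]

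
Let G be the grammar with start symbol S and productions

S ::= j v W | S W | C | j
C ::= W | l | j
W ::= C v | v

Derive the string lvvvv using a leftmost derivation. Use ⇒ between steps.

S ⇒ SW   [S ::= S W]
SW ⇒ SWW   [S ::= S W]
SWW ⇒ SWWW   [S ::= S W]
SWWW ⇒ CWWW   [S ::= C]
CWWW ⇒ WWWW   [C ::= W]
WWWW ⇒ CvWWW   [W ::= C v]
CvWWW ⇒ lvWWW   [C ::= l]
lvWWW ⇒ lvvWW   [W ::= v]
lvvWW ⇒ lvvvW   [W ::= v]
lvvvW ⇒ lvvvv   [W ::= v]

S⇒SW⇒SWW⇒SWWW⇒CWWW⇒WWWW⇒CvWWW⇒lvWWW⇒lvvWW⇒lvvvW⇒lvvvv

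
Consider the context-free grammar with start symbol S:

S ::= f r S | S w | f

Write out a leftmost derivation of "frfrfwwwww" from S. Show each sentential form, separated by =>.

S => Sw   [S ::= S w]
Sw => Sww   [S ::= S w]
Sww => Swww   [S ::= S w]
Swww => Swwww   [S ::= S w]
Swwww => frSwwww   [S ::= f r S]
frSwwww => frSwwwww   [S ::= S w]
frSwwwww => frfrSwwwww   [S ::= f r S]
frfrSwwwww => frfrfwwwww   [S ::= f]

S => Sw => Sww => Swww => Swwww => frSwwww => frSwwwww => frfrSwwwww => frfrfwwwww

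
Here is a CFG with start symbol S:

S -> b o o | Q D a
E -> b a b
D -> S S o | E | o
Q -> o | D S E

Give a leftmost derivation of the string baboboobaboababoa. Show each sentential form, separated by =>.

S => QDa => DSEDa => ESEDa => babSEDa => babQDaEDa => babDSEDaEDa => baboSEDaEDa => babobooEDaEDa => baboboobabDaEDa => baboboobaboaEDa => baboboobaboababDa => baboboobaboababoa

S => QDa   [S -> Q D a]
QDa => DSEDa   [Q -> D S E]
DSEDa => ESEDa   [D -> E]
ESEDa => babSEDa   [E -> b a b]
babSEDa => babQDaEDa   [S -> Q D a]
babQDaEDa => babDSEDaEDa   [Q -> D S E]
babDSEDaEDa => baboSEDaEDa   [D -> o]
baboSEDaEDa => babobooEDaEDa   [S -> b o o]
babobooEDaEDa => baboboobabDaEDa   [E -> b a b]
baboboobabDaEDa => baboboobaboaEDa   [D -> o]
baboboobaboaEDa => baboboobaboababDa   [E -> b a b]
baboboobaboababDa => baboboobaboababoa   [D -> o]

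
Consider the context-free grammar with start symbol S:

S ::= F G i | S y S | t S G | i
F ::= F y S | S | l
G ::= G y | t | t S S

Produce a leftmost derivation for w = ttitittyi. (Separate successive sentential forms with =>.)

S => SyS => tSGyS => ttSGGyS => ttFGiGGyS => ttSGiGGyS => ttiGiGGyS => ttitiGGyS => ttititGyS => ttitittyS => ttitittyi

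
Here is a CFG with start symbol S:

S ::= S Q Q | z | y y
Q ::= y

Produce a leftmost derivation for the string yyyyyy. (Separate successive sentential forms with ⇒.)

S ⇒ SQQ   [S ::= S Q Q]
SQQ ⇒ SQQQQ   [S ::= S Q Q]
SQQQQ ⇒ yyQQQQ   [S ::= y y]
yyQQQQ ⇒ yyyQQQ   [Q ::= y]
yyyQQQ ⇒ yyyyQQ   [Q ::= y]
yyyyQQ ⇒ yyyyyQ   [Q ::= y]
yyyyyQ ⇒ yyyyyy   [Q ::= y]

S ⇒ SQQ ⇒ SQQQQ ⇒ yyQQQQ ⇒ yyyQQQ ⇒ yyyyQQ ⇒ yyyyyQ ⇒ yyyyyy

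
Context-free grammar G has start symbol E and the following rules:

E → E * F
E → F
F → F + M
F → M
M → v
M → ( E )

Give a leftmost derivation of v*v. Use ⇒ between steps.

E ⇒ E*F ⇒ F*F ⇒ M*F ⇒ v*F ⇒ v*M ⇒ v*v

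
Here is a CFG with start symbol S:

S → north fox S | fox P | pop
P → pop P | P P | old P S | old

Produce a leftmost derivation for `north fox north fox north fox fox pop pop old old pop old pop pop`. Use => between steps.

S => north fox S => north fox north fox S => north fox north fox north fox S => north fox north fox north fox fox P => north fox north fox north fox fox pop P => north fox north fox north fox fox pop pop P => north fox north fox north fox fox pop pop old P S => north fox north fox north fox fox pop pop old old P S S => north fox north fox north fox fox pop pop old old pop P S S => north fox north fox north fox fox pop pop old old pop old S S => north fox north fox north fox fox pop pop old old pop old pop S => north fox north fox north fox fox pop pop old old pop old pop pop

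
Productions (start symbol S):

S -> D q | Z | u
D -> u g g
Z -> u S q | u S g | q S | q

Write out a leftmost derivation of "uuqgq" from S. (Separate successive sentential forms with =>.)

S => Z   [S -> Z]
Z => uSq   [Z -> u S q]
uSq => uZq   [S -> Z]
uZq => uuSgq   [Z -> u S g]
uuSgq => uuZgq   [S -> Z]
uuZgq => uuqgq   [Z -> q]

S => Z => uSq => uZq => uuSgq => uuZgq => uuqgq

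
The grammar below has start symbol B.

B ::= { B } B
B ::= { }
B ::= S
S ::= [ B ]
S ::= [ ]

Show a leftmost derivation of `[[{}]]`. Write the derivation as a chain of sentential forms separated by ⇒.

B ⇒ S ⇒ [B] ⇒ [S] ⇒ [[B]] ⇒ [[{}]]

B ⇒ S   [B ::= S]
S ⇒ [B]   [S ::= [ B ]]
[B] ⇒ [S]   [B ::= S]
[S] ⇒ [[B]]   [S ::= [ B ]]
[[B]] ⇒ [[{}]]   [B ::= { }]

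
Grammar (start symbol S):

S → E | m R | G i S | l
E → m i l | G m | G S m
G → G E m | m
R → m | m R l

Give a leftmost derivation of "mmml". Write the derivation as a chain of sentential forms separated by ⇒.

S⇒mR⇒mmRl⇒mmml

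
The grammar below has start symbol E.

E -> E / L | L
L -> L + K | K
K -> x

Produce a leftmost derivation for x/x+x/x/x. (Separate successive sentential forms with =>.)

E => E/L   [E -> E / L]
E/L => E/L/L   [E -> E / L]
E/L/L => E/L/L/L   [E -> E / L]
E/L/L/L => L/L/L/L   [E -> L]
L/L/L/L => K/L/L/L   [L -> K]
K/L/L/L => x/L/L/L   [K -> x]
x/L/L/L => x/L+K/L/L   [L -> L + K]
x/L+K/L/L => x/K+K/L/L   [L -> K]
x/K+K/L/L => x/x+K/L/L   [K -> x]
x/x+K/L/L => x/x+x/L/L   [K -> x]
x/x+x/L/L => x/x+x/K/L   [L -> K]
x/x+x/K/L => x/x+x/x/L   [K -> x]
x/x+x/x/L => x/x+x/x/K   [L -> K]
x/x+x/x/K => x/x+x/x/x   [K -> x]

E => E/L => E/L/L => E/L/L/L => L/L/L/L => K/L/L/L => x/L/L/L => x/L+K/L/L => x/K+K/L/L => x/x+K/L/L => x/x+x/L/L => x/x+x/K/L => x/x+x/x/L => x/x+x/x/K => x/x+x/x/x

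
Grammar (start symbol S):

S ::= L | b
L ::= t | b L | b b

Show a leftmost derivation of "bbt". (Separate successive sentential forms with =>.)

S => L => bL => bbL => bbt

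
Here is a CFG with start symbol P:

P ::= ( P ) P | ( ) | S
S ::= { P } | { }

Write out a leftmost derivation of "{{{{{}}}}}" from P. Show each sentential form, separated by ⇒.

P ⇒ S ⇒ {P} ⇒ {S} ⇒ {{P}} ⇒ {{S}} ⇒ {{{P}}} ⇒ {{{S}}} ⇒ {{{{P}}}} ⇒ {{{{S}}}} ⇒ {{{{{}}}}}

P ⇒ S   [P ::= S]
S ⇒ {P}   [S ::= { P }]
{P} ⇒ {S}   [P ::= S]
{S} ⇒ {{P}}   [S ::= { P }]
{{P}} ⇒ {{S}}   [P ::= S]
{{S}} ⇒ {{{P}}}   [S ::= { P }]
{{{P}}} ⇒ {{{S}}}   [P ::= S]
{{{S}}} ⇒ {{{{P}}}}   [S ::= { P }]
{{{{P}}}} ⇒ {{{{S}}}}   [P ::= S]
{{{{S}}}} ⇒ {{{{{}}}}}   [S ::= { }]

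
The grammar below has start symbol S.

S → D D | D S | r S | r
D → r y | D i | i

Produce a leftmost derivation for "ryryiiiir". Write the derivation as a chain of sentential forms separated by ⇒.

S ⇒ DS   [S → D S]
DS ⇒ ryS   [D → r y]
ryS ⇒ ryDS   [S → D S]
ryDS ⇒ ryryS   [D → r y]
ryryS ⇒ ryryDS   [S → D S]
ryryDS ⇒ ryryDiS   [D → D i]
ryryDiS ⇒ ryryiiS   [D → i]
ryryiiS ⇒ ryryiiDS   [S → D S]
ryryiiDS ⇒ ryryiiiS   [D → i]
ryryiiiS ⇒ ryryiiiDS   [S → D S]
ryryiiiDS ⇒ ryryiiiiS   [D → i]
ryryiiiiS ⇒ ryryiiiir   [S → r]

S ⇒ DS ⇒ ryS ⇒ ryDS ⇒ ryryS ⇒ ryryDS ⇒ ryryDiS ⇒ ryryiiS ⇒ ryryiiDS ⇒ ryryiiiS ⇒ ryryiiiDS ⇒ ryryiiiiS ⇒ ryryiiiir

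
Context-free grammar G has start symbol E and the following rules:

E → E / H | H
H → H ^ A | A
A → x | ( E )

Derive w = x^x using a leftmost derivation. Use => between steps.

E => H => H^A => A^A => x^A => x^x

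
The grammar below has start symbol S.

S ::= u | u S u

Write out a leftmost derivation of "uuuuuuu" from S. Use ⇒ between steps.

S ⇒ uSu   [S ::= u S u]
uSu ⇒ uuSuu   [S ::= u S u]
uuSuu ⇒ uuuSuuu   [S ::= u S u]
uuuSuuu ⇒ uuuuuuu   [S ::= u]

S ⇒ uSu ⇒ uuSuu ⇒ uuuSuuu ⇒ uuuuuuu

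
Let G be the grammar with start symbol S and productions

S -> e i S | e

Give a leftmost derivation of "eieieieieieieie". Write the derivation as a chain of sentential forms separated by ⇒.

S ⇒ eiS   [S -> e i S]
eiS ⇒ eieiS   [S -> e i S]
eieiS ⇒ eieieiS   [S -> e i S]
eieieiS ⇒ eieieieiS   [S -> e i S]
eieieieiS ⇒ eieieieieiS   [S -> e i S]
eieieieieiS ⇒ eieieieieieiS   [S -> e i S]
eieieieieieiS ⇒ eieieieieieieiS   [S -> e i S]
eieieieieieieiS ⇒ eieieieieieieie   [S -> e]

S ⇒ eiS ⇒ eieiS ⇒ eieieiS ⇒ eieieieiS ⇒ eieieieieiS ⇒ eieieieieieiS ⇒ eieieieieieieiS ⇒ eieieieieieieie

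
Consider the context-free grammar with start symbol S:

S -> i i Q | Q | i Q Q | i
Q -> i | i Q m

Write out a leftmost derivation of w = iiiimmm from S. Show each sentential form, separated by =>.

S => Q => iQm => iiQmm => iiiQmmm => iiiimmm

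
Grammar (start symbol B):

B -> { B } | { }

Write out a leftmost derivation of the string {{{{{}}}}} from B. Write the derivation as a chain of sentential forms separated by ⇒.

B ⇒ {B} ⇒ {{B}} ⇒ {{{B}}} ⇒ {{{{B}}}} ⇒ {{{{{}}}}}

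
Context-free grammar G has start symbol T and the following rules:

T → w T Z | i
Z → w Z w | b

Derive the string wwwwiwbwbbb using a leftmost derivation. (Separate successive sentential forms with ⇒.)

T ⇒ wTZ   [T → w T Z]
wTZ ⇒ wwTZZ   [T → w T Z]
wwTZZ ⇒ wwwTZZZ   [T → w T Z]
wwwTZZZ ⇒ wwwwTZZZZ   [T → w T Z]
wwwwTZZZZ ⇒ wwwwiZZZZ   [T → i]
wwwwiZZZZ ⇒ wwwwiwZwZZZ   [Z → w Z w]
wwwwiwZwZZZ ⇒ wwwwiwbwZZZ   [Z → b]
wwwwiwbwZZZ ⇒ wwwwiwbwbZZ   [Z → b]
wwwwiwbwbZZ ⇒ wwwwiwbwbbZ   [Z → b]
wwwwiwbwbbZ ⇒ wwwwiwbwbbb   [Z → b]

T⇒wTZ⇒wwTZZ⇒wwwTZZZ⇒wwwwTZZZZ⇒wwwwiZZZZ⇒wwwwiwZwZZZ⇒wwwwiwbwZZZ⇒wwwwiwbwbZZ⇒wwwwiwbwbbZ⇒wwwwiwbwbbb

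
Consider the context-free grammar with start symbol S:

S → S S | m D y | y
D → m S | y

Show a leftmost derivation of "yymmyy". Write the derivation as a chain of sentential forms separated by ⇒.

S ⇒ SS   [S → S S]
SS ⇒ SSS   [S → S S]
SSS ⇒ ySS   [S → y]
ySS ⇒ yyS   [S → y]
yyS ⇒ yymDy   [S → m D y]
yymDy ⇒ yymmSy   [D → m S]
yymmSy ⇒ yymmyy   [S → y]

S ⇒ SS ⇒ SSS ⇒ ySS ⇒ yyS ⇒ yymDy ⇒ yymmSy ⇒ yymmyy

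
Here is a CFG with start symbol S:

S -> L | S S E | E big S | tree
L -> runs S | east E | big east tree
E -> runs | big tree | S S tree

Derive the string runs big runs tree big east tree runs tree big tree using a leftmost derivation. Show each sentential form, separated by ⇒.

S ⇒ S S E ⇒ S S E S E ⇒ E big S S E S E ⇒ runs big S S E S E ⇒ runs big L S E S E ⇒ runs big runs S S E S E ⇒ runs big runs tree S E S E ⇒ runs big runs tree L E S E ⇒ runs big runs tree big east tree E S E ⇒ runs big runs tree big east tree runs S E ⇒ runs big runs tree big east tree runs tree E ⇒ runs big runs tree big east tree runs tree big tree

S ⇒ S S E   [S -> S S E]
S S E ⇒ S S E S E   [S -> S S E]
S S E S E ⇒ E big S S E S E   [S -> E big S]
E big S S E S E ⇒ runs big S S E S E   [E -> runs]
runs big S S E S E ⇒ runs big L S E S E   [S -> L]
runs big L S E S E ⇒ runs big runs S S E S E   [L -> runs S]
runs big runs S S E S E ⇒ runs big runs tree S E S E   [S -> tree]
runs big runs tree S E S E ⇒ runs big runs tree L E S E   [S -> L]
runs big runs tree L E S E ⇒ runs big runs tree big east tree E S E   [L -> big east tree]
runs big runs tree big east tree E S E ⇒ runs big runs tree big east tree runs S E   [E -> runs]
runs big runs tree big east tree runs S E ⇒ runs big runs tree big east tree runs tree E   [S -> tree]
runs big runs tree big east tree runs tree E ⇒ runs big runs tree big east tree runs tree big tree   [E -> big tree]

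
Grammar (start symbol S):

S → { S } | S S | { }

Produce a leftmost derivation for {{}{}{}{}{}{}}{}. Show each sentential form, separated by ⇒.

S ⇒ SS ⇒ {S}S ⇒ {SS}S ⇒ {SSS}S ⇒ {SSSS}S ⇒ {SSSSS}S ⇒ {SSSSSS}S ⇒ {{}SSSSS}S ⇒ {{}{}SSSS}S ⇒ {{}{}{}SSS}S ⇒ {{}{}{}{}SS}S ⇒ {{}{}{}{}{}S}S ⇒ {{}{}{}{}{}{}}S ⇒ {{}{}{}{}{}{}}{}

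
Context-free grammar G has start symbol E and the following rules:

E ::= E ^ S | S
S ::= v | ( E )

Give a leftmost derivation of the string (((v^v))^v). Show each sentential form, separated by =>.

E=>S=>(E)=>(E^S)=>(S^S)=>((E)^S)=>((S)^S)=>(((E))^S)=>(((E^S))^S)=>(((S^S))^S)=>(((v^S))^S)=>(((v^v))^S)=>(((v^v))^v)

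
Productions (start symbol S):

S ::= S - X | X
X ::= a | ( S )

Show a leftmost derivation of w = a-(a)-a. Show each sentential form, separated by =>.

S => S-X => S-X-X => X-X-X => a-X-X => a-(S)-X => a-(X)-X => a-(a)-X => a-(a)-a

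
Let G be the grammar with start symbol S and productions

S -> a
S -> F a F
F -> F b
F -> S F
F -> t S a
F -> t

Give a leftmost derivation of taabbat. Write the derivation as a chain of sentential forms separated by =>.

S=>FaF=>FbaF=>FbbaF=>tSabbaF=>taabbaF=>taabbat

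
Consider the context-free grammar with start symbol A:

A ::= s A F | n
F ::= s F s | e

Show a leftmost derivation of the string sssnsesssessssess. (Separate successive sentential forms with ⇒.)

A⇒sAF⇒ssAFF⇒sssAFFF⇒sssnFFF⇒sssnsFsFF⇒sssnsesFF⇒sssnsessFsF⇒sssnsesssFssF⇒sssnsesssessF⇒sssnsesssesssFs⇒sssnsesssessssFss⇒sssnsesssessssess

A ⇒ sAF   [A ::= s A F]
sAF ⇒ ssAFF   [A ::= s A F]
ssAFF ⇒ sssAFFF   [A ::= s A F]
sssAFFF ⇒ sssnFFF   [A ::= n]
sssnFFF ⇒ sssnsFsFF   [F ::= s F s]
sssnsFsFF ⇒ sssnsesFF   [F ::= e]
sssnsesFF ⇒ sssnsessFsF   [F ::= s F s]
sssnsessFsF ⇒ sssnsesssFssF   [F ::= s F s]
sssnsesssFssF ⇒ sssnsesssessF   [F ::= e]
sssnsesssessF ⇒ sssnsesssesssFs   [F ::= s F s]
sssnsesssesssFs ⇒ sssnsesssessssFss   [F ::= s F s]
sssnsesssessssFss ⇒ sssnsesssessssess   [F ::= e]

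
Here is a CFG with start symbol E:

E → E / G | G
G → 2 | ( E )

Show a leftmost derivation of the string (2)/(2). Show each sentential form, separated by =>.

E => E/G => G/G => (E)/G => (G)/G => (2)/G => (2)/(E) => (2)/(G) => (2)/(2)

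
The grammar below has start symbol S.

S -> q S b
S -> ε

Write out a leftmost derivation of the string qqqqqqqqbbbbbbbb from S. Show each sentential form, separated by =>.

S => qSb => qqSbb => qqqSbbb => qqqqSbbbb => qqqqqSbbbbb => qqqqqqSbbbbbb => qqqqqqqSbbbbbbb => qqqqqqqqSbbbbbbbb => qqqqqqqqbbbbbbbb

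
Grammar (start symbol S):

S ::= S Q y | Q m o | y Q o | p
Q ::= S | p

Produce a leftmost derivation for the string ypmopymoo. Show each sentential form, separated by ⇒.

S⇒yQo⇒ySo⇒yQmoo⇒ySmoo⇒ySQymoo⇒yQmoQymoo⇒ypmoQymoo⇒ypmopymoo

S ⇒ yQo   [S ::= y Q o]
yQo ⇒ ySo   [Q ::= S]
ySo ⇒ yQmoo   [S ::= Q m o]
yQmoo ⇒ ySmoo   [Q ::= S]
ySmoo ⇒ ySQymoo   [S ::= S Q y]
ySQymoo ⇒ yQmoQymoo   [S ::= Q m o]
yQmoQymoo ⇒ ypmoQymoo   [Q ::= p]
ypmoQymoo ⇒ ypmopymoo   [Q ::= p]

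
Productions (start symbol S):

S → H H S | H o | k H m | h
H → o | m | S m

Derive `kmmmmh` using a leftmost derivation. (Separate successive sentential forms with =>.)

S=>HHS=>SmHS=>kHmmHS=>kmmmHS=>kmmmmS=>kmmmmh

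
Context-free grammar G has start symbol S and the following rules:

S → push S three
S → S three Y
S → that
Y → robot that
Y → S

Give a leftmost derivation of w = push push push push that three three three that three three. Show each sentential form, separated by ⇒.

S ⇒ push S three ⇒ push push S three three ⇒ push push S three Y three three ⇒ push push push S three three Y three three ⇒ push push push push S three three three Y three three ⇒ push push push push that three three three Y three three ⇒ push push push push that three three three S three three ⇒ push push push push that three three three that three three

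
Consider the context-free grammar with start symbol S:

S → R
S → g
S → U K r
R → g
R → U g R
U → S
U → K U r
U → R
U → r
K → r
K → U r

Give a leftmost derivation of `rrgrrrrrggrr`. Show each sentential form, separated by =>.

S=>UKr=>RKr=>UgRKr=>KUrgRKr=>rUrgRKr=>rKUrrgRKr=>rUrUrrgRKr=>rKUrrUrrgRKr=>rrUrrUrrgRKr=>rrSrrUrrgRKr=>rrgrrUrrgRKr=>rrgrrrrrgRKr=>rrgrrrrrggKr=>rrgrrrrrggrr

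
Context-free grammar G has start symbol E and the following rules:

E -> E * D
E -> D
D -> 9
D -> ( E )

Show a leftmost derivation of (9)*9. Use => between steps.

E => E*D   [E -> E * D]
E*D => D*D   [E -> D]
D*D => (E)*D   [D -> ( E )]
(E)*D => (D)*D   [E -> D]
(D)*D => (9)*D   [D -> 9]
(9)*D => (9)*9   [D -> 9]

E=>E*D=>D*D=>(E)*D=>(D)*D=>(9)*D=>(9)*9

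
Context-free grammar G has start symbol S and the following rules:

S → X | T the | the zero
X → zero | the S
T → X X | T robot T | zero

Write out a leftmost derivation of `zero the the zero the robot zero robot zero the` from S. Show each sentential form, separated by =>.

S => T the   [S → T the]
T the => T robot T the   [T → T robot T]
T robot T the => T robot T robot T the   [T → T robot T]
T robot T robot T the => X X robot T robot T the   [T → X X]
X X robot T robot T the => zero X robot T robot T the   [X → zero]
zero X robot T robot T the => zero the S robot T robot T the   [X → the S]
zero the S robot T robot T the => zero the X robot T robot T the   [S → X]
zero the X robot T robot T the => zero the the S robot T robot T the   [X → the S]
zero the the S robot T robot T the => zero the the T the robot T robot T the   [S → T the]
zero the the T the robot T robot T the => zero the the zero the robot T robot T the   [T → zero]
zero the the zero the robot T robot T the => zero the the zero the robot zero robot T the   [T → zero]
zero the the zero the robot zero robot T the => zero the the zero the robot zero robot zero the   [T → zero]

S => T the => T robot T the => T robot T robot T the => X X robot T robot T the => zero X robot T robot T the => zero the S robot T robot T the => zero the X robot T robot T the => zero the the S robot T robot T the => zero the the T the robot T robot T the => zero the the zero the robot T robot T the => zero the the zero the robot zero robot T the => zero the the zero the robot zero robot zero the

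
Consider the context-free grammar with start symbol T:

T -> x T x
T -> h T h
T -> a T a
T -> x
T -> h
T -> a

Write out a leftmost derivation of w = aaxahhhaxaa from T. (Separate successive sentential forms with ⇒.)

T ⇒ aTa   [T -> a T a]
aTa ⇒ aaTaa   [T -> a T a]
aaTaa ⇒ aaxTxaa   [T -> x T x]
aaxTxaa ⇒ aaxaTaxaa   [T -> a T a]
aaxaTaxaa ⇒ aaxahThaxaa   [T -> h T h]
aaxahThaxaa ⇒ aaxahhhaxaa   [T -> h]

T ⇒ aTa ⇒ aaTaa ⇒ aaxTxaa ⇒ aaxaTaxaa ⇒ aaxahThaxaa ⇒ aaxahhhaxaa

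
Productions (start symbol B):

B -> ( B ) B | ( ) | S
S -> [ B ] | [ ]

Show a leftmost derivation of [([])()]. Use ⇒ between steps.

B ⇒ S ⇒ [B] ⇒ [(B)B] ⇒ [(S)B] ⇒ [([])B] ⇒ [([])()]

B ⇒ S   [B -> S]
S ⇒ [B]   [S -> [ B ]]
[B] ⇒ [(B)B]   [B -> ( B ) B]
[(B)B] ⇒ [(S)B]   [B -> S]
[(S)B] ⇒ [([])B]   [S -> [ ]]
[([])B] ⇒ [([])()]   [B -> ( )]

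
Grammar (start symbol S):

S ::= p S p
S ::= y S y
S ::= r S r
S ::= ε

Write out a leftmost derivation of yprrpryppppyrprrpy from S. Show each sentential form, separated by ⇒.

S⇒ySy⇒ypSpy⇒yprSrpy⇒yprrSrrpy⇒yprrpSprrpy⇒yprrprSrprrpy⇒yprrprySyrprrpy⇒yprrprypSpyrprrpy⇒yprrpryppSppyrprrpy⇒yprrpryppppyrprrpy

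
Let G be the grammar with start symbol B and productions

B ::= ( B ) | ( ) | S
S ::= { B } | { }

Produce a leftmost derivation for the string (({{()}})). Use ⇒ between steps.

B ⇒ (B) ⇒ ((B)) ⇒ ((S)) ⇒ (({B})) ⇒ (({S})) ⇒ (({{B}})) ⇒ (({{()}}))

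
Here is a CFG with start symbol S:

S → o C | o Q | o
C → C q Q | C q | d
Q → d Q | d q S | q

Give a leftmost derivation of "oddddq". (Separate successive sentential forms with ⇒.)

S ⇒ oQ ⇒ odQ ⇒ oddQ ⇒ odddQ ⇒ oddddQ ⇒ oddddq

S ⇒ oQ   [S → o Q]
oQ ⇒ odQ   [Q → d Q]
odQ ⇒ oddQ   [Q → d Q]
oddQ ⇒ odddQ   [Q → d Q]
odddQ ⇒ oddddQ   [Q → d Q]
oddddQ ⇒ oddddq   [Q → q]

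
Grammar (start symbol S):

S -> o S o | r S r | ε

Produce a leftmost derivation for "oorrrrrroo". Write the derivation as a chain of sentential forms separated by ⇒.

S ⇒ oSo   [S -> o S o]
oSo ⇒ ooSoo   [S -> o S o]
ooSoo ⇒ oorSroo   [S -> r S r]
oorSroo ⇒ oorrSrroo   [S -> r S r]
oorrSrroo ⇒ oorrrSrrroo   [S -> r S r]
oorrrSrrroo ⇒ oorrrrrroo   [S -> ε]

S ⇒ oSo ⇒ ooSoo ⇒ oorSroo ⇒ oorrSrroo ⇒ oorrrSrrroo ⇒ oorrrrrroo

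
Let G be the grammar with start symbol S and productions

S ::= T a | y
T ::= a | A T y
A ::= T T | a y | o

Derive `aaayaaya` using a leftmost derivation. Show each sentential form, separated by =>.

S => Ta   [S ::= T a]
Ta => ATya   [T ::= A T y]
ATya => TTTya   [A ::= T T]
TTTya => ATyTTya   [T ::= A T y]
ATyTTya => TTTyTTya   [A ::= T T]
TTTyTTya => aTTyTTya   [T ::= a]
aTTyTTya => aaTyTTya   [T ::= a]
aaTyTTya => aaayTTya   [T ::= a]
aaayTTya => aaayaTya   [T ::= a]
aaayaTya => aaayaaya   [T ::= a]

S=>Ta=>ATya=>TTTya=>ATyTTya=>TTTyTTya=>aTTyTTya=>aaTyTTya=>aaayTTya=>aaayaTya=>aaayaaya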